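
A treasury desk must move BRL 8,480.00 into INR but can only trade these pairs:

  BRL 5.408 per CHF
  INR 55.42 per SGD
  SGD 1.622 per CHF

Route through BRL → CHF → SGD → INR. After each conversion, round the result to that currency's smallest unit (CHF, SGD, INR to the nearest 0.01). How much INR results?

INR 140,954.12

BRL 8,480.00 ÷ 5.408 = CHF 1,568.05
CHF 1,568.05 × 1.622 = SGD 2,543.38
SGD 2,543.38 × 55.42 = INR 140,954.12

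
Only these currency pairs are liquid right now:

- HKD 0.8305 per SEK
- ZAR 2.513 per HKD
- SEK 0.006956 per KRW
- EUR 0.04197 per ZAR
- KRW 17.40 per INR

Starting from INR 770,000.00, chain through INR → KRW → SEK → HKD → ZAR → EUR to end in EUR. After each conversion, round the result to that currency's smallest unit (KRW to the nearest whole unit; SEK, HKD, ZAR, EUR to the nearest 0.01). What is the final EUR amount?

INR 770,000.00 × 17.40 = KRW 13,398,000
KRW 13,398,000 × 0.006956 = SEK 93,196.49
SEK 93,196.49 × 0.8305 = HKD 77,399.68
HKD 77,399.68 × 2.513 = ZAR 194,505.40
ZAR 194,505.40 × 0.04197 = EUR 8,163.39

EUR 8,163.39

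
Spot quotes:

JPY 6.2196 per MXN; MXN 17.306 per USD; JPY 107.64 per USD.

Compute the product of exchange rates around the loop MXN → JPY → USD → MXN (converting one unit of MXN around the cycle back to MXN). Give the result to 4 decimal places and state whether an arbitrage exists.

Around MXN → JPY → USD → MXN: 1 × 6.2196 ÷ 107.64 × 17.306 = 0.999967
Product ≈ 1 (deviation 0.003%, within rounding noise).

1.0000 (no arbitrage)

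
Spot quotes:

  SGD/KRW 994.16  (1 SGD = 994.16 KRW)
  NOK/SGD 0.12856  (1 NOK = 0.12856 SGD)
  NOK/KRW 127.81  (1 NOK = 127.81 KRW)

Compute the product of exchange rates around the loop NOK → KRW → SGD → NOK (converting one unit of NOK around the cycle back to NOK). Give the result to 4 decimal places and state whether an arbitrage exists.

1.0000 (no arbitrage)

Around NOK → KRW → SGD → NOK: 1 × 127.81 ÷ 994.16 ÷ 0.12856 = 1.000006
Product ≈ 1 (deviation 0.001%, within rounding noise).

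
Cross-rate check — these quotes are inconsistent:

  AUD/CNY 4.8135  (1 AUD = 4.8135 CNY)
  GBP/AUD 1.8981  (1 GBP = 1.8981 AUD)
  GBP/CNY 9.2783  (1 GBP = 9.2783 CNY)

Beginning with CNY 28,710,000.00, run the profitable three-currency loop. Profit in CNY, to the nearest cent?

Profit: CNY 445,570.10

Profitable loop is CNY → AUD → GBP → CNY:
CNY 28,710,000.00 ÷ 4.8135 = AUD 5,964,474.91
AUD 5,964,474.91 ÷ 1.8981 = GBP 3,142,339.66
GBP 3,142,339.66 × 9.2783 = CNY 29,155,570.10
Profit = CNY 29,155,570.10 − CNY 28,710,000.00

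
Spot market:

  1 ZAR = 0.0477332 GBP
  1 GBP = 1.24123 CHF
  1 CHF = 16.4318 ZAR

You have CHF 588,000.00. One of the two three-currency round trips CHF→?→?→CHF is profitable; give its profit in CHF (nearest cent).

Profit: CHF 15,975.57

Profitable loop is CHF → GBP → ZAR → CHF:
CHF 588,000.00 ÷ 1.24123 = GBP 473,723.65
GBP 473,723.65 ÷ 0.0477332 = ZAR 9,924,405.76
ZAR 9,924,405.76 ÷ 16.4318 = CHF 603,975.57
Profit = CHF 603,975.57 − CHF 588,000.00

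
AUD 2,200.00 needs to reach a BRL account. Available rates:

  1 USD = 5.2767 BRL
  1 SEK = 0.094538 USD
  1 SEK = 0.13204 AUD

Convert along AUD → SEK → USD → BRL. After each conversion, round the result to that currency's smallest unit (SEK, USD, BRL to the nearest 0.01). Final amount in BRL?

BRL 8,311.65

AUD 2,200.00 ÷ 0.13204 = SEK 16,661.62
SEK 16,661.62 × 0.094538 = USD 1,575.16
USD 1,575.16 × 5.2767 = BRL 8,311.65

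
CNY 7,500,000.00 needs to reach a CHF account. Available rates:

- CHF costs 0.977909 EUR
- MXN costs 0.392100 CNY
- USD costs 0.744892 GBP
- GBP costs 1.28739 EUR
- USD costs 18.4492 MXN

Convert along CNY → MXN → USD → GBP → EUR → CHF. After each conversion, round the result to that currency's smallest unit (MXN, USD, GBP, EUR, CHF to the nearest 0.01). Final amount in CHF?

CNY 7,500,000.00 ÷ 0.392100 = MXN 19,127,773.53
MXN 19,127,773.53 ÷ 18.4492 = USD 1,036,780.65
USD 1,036,780.65 × 0.744892 = GBP 772,289.61
GBP 772,289.61 × 1.28739 = EUR 994,237.92
EUR 994,237.92 ÷ 0.977909 = CHF 1,016,697.79

CHF 1,016,697.79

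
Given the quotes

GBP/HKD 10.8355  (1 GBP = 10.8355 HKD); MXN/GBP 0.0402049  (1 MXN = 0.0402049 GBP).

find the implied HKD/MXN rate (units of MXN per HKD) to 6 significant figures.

HKD/MXN = 2.29547

1 HKD ÷ 10.8355 = 0.0922892 GBP
0.0922892 GBP ÷ 0.0402049 = 2.29547 MXN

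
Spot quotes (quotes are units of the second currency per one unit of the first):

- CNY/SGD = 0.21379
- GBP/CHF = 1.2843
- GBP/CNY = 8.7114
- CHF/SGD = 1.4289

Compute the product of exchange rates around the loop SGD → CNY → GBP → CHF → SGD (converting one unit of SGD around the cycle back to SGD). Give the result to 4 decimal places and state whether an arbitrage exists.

Around SGD → CNY → GBP → CHF → SGD: 1 ÷ 0.21379 ÷ 8.7114 × 1.2843 × 1.4289 = 0.985356
Product < 1; profitable direction is SGD → CHF → GBP → CNY → SGD.

0.9854 (arbitrage exists)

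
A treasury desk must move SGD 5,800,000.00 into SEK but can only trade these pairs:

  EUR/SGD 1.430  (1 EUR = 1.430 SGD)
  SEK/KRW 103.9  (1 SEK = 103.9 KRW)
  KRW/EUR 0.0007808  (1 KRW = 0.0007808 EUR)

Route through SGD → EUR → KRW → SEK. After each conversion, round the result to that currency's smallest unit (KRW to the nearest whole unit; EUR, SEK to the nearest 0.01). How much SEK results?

SEK 49,996,154.83

SGD 5,800,000.00 ÷ 1.430 = EUR 4,055,944.06
EUR 4,055,944.06 ÷ 0.0007808 = KRW 5,194,600,487
KRW 5,194,600,487 ÷ 103.9 = SEK 49,996,154.83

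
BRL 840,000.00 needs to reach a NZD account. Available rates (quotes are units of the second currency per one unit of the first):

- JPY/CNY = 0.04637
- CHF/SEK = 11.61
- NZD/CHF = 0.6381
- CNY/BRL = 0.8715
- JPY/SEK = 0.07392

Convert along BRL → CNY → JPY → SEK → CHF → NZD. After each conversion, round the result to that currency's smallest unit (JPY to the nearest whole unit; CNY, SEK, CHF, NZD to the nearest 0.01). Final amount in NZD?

NZD 207,403.35

BRL 840,000.00 ÷ 0.8715 = CNY 963,855.42
CNY 963,855.42 ÷ 0.04637 = JPY 20,786,185
JPY 20,786,185 × 0.07392 = SEK 1,536,514.80
SEK 1,536,514.80 ÷ 11.61 = CHF 132,344.08
CHF 132,344.08 ÷ 0.6381 = NZD 207,403.35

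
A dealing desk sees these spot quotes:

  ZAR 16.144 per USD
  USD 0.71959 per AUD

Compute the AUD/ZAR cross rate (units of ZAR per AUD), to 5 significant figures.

AUD/ZAR = 11.617

1 AUD × 0.71959 = 0.71959 USD
0.71959 USD × 16.144 = 11.6171 ZAR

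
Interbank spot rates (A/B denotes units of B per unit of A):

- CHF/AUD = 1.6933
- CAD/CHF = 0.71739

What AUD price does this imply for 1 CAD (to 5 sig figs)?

1 CAD × 0.71739 = 0.71739 CHF
0.71739 CHF × 1.6933 = 1.21476 AUD

CAD/AUD = 1.2148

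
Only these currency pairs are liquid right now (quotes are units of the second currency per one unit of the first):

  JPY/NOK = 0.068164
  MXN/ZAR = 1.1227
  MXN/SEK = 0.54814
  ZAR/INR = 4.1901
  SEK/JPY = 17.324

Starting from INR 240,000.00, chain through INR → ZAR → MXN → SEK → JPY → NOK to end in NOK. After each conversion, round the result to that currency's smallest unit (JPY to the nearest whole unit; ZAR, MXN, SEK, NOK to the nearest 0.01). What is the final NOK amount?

INR 240,000.00 ÷ 4.1901 = ZAR 57,277.87
ZAR 57,277.87 ÷ 1.1227 = MXN 51,017.97
MXN 51,017.97 × 0.54814 = SEK 27,964.99
SEK 27,964.99 × 17.324 = JPY 484,465
JPY 484,465 × 0.068164 = NOK 33,023.07

NOK 33,023.07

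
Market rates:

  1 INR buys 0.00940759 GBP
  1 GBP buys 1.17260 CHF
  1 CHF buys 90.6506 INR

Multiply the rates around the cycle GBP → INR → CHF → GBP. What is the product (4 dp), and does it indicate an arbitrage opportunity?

Around GBP → INR → CHF → GBP: 1 ÷ 0.00940759 ÷ 90.6506 ÷ 1.17260 = 1.000002
Product ≈ 1 (deviation 0.000%, within rounding noise).

1.0000 (no arbitrage)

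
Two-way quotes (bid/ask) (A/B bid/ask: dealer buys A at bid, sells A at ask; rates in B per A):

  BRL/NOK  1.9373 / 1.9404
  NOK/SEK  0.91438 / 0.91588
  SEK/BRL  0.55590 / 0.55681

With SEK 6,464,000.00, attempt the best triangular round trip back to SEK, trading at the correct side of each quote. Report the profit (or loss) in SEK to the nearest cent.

Net profit: SEK 68,275.31

Best loop SEK → NOK → BRL → SEK:
SEK 6,464,000.00 ÷ 0.91588 (buy NOK at ask) = NOK 7,057,693.15
NOK 7,057,693.15 ÷ 1.9404 (buy BRL at ask) = BRL 3,637,236.21
BRL 3,637,236.21 ÷ 0.55681 (buy SEK at ask) = SEK 6,532,275.31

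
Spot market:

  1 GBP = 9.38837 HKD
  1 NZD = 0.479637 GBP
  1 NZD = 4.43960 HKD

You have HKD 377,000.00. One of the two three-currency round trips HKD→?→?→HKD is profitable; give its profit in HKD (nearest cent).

Profitable loop is HKD → NZD → GBP → HKD:
HKD 377,000.00 ÷ 4.43960 = NZD 84,917.56
NZD 84,917.56 × 0.479637 = GBP 40,729.60
GBP 40,729.60 × 9.38837 = HKD 382,384.59
Profit = HKD 382,384.59 − HKD 377,000.00

Profit: HKD 5,384.59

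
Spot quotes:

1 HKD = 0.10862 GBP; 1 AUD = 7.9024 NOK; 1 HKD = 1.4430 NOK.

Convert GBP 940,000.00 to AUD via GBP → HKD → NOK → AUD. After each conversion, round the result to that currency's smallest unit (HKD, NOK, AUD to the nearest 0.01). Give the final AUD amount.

AUD 1,580,248.47

GBP 940,000.00 ÷ 0.10862 = HKD 8,654,023.20
HKD 8,654,023.20 × 1.4430 = NOK 12,487,755.48
NOK 12,487,755.48 ÷ 7.9024 = AUD 1,580,248.47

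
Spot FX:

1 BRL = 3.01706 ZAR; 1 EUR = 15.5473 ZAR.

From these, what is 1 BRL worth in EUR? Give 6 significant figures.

1 BRL × 3.01706 = 3.01706 ZAR
3.01706 ZAR ÷ 15.5473 = 0.194057 EUR

BRL/EUR = 0.194057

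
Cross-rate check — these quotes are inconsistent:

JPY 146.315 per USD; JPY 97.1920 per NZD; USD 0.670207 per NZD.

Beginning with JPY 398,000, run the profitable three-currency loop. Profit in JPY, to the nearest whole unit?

Profit: JPY 3,560

Profitable loop is JPY → NZD → USD → JPY:
JPY 398,000 ÷ 97.1920 = NZD 4,094.99
NZD 4,094.99 × 0.670207 = USD 2,744.49
USD 2,744.49 × 146.315 = JPY 401,560
Profit = JPY 401,560 − JPY 398,000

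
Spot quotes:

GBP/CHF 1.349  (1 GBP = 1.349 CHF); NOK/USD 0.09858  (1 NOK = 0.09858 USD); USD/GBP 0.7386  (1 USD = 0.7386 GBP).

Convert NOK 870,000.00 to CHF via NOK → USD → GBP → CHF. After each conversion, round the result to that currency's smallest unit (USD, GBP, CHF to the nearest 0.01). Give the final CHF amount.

NOK 870,000.00 × 0.09858 = USD 85,764.60
USD 85,764.60 × 0.7386 = GBP 63,345.73
GBP 63,345.73 × 1.349 = CHF 85,453.39

CHF 85,453.39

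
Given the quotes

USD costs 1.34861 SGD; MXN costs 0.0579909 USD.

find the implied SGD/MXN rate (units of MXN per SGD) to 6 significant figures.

1 SGD ÷ 1.34861 = 0.741504 USD
0.741504 USD ÷ 0.0579909 = 12.7866 MXN

SGD/MXN = 12.7866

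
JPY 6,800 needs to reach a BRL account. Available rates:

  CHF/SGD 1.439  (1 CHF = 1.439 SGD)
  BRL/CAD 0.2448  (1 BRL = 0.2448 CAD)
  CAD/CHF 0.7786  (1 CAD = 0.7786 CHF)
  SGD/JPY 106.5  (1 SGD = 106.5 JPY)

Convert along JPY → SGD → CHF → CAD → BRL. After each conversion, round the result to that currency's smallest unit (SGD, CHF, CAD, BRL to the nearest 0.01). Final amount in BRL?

BRL 232.80

JPY 6,800 ÷ 106.5 = SGD 63.85
SGD 63.85 ÷ 1.439 = CHF 44.37
CHF 44.37 ÷ 0.7786 = CAD 56.99
CAD 56.99 ÷ 0.2448 = BRL 232.80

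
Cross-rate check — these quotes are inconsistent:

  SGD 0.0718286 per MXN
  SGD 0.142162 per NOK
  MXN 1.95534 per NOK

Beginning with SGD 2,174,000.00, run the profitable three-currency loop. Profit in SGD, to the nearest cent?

Profitable loop is SGD → MXN → NOK → SGD:
SGD 2,174,000.00 ÷ 0.0718286 = MXN 30,266,495.52
MXN 30,266,495.52 ÷ 1.95534 = NOK 15,478,891.40
NOK 15,478,891.40 × 0.142162 = SGD 2,200,510.16
Profit = SGD 2,200,510.16 − SGD 2,174,000.00

Profit: SGD 26,510.16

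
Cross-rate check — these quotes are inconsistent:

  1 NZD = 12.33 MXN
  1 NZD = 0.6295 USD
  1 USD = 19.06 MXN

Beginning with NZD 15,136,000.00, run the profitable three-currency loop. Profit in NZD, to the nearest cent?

Profitable loop is NZD → MXN → USD → NZD:
NZD 15,136,000.00 × 12.33 = MXN 186,626,880.00
MXN 186,626,880.00 ÷ 19.06 = USD 9,791,546.69
USD 9,791,546.69 ÷ 0.6295 = NZD 15,554,482.44
Profit = NZD 15,554,482.44 − NZD 15,136,000.00

Profit: NZD 418,482.44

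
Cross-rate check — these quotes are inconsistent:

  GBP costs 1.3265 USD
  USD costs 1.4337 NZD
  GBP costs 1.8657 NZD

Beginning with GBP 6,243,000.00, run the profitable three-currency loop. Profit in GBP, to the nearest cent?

Profit: GBP 120,807.92

Profitable loop is GBP → USD → NZD → GBP:
GBP 6,243,000.00 × 1.3265 = USD 8,281,339.50
USD 8,281,339.50 × 1.4337 = NZD 11,872,956.44
NZD 11,872,956.44 ÷ 1.8657 = GBP 6,363,807.92
Profit = GBP 6,363,807.92 − GBP 6,243,000.00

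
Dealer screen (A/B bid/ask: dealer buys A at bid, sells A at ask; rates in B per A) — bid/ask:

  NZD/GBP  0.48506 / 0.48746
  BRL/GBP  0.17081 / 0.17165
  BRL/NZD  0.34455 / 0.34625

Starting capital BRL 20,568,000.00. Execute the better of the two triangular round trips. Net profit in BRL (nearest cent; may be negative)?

Net profit: BRL 247,008.38

Best loop BRL → GBP → NZD → BRL:
BRL 20,568,000.00 × 0.17081 (sell BRL at bid) = GBP 3,513,220.08
GBP 3,513,220.08 ÷ 0.48746 (buy NZD at ask) = NZD 7,207,196.65
NZD 7,207,196.65 ÷ 0.34625 (buy BRL at ask) = BRL 20,815,008.38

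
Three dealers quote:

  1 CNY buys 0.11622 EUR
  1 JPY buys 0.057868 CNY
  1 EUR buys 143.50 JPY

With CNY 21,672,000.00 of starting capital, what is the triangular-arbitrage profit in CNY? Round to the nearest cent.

Profitable loop is CNY → JPY → EUR → CNY:
CNY 21,672,000.00 ÷ 0.057868 = JPY 374,507,500
JPY 374,507,500 ÷ 143.50 = EUR 2,609,808.36
EUR 2,609,808.36 ÷ 0.11622 = CNY 22,455,759.43
Profit = CNY 22,455,759.43 − CNY 21,672,000.00

Profit: CNY 783,759.43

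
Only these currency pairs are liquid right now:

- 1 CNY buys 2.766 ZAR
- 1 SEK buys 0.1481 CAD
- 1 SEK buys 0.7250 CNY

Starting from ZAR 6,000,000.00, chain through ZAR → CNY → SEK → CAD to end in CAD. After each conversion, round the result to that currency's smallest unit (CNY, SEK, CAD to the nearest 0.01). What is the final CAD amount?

ZAR 6,000,000.00 ÷ 2.766 = CNY 2,169,197.40
CNY 2,169,197.40 ÷ 0.7250 = SEK 2,991,996.41
SEK 2,991,996.41 × 0.1481 = CAD 443,114.67

CAD 443,114.67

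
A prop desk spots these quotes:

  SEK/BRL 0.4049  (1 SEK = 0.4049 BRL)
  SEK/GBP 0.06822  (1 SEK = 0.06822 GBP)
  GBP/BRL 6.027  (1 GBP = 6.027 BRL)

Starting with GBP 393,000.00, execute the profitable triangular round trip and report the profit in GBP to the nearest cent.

Profit: GBP 6,077.90

Profitable loop is GBP → BRL → SEK → GBP:
GBP 393,000.00 × 6.027 = BRL 2,368,611.00
BRL 2,368,611.00 ÷ 0.4049 = SEK 5,849,866.63
SEK 5,849,866.63 × 0.06822 = GBP 399,077.90
Profit = GBP 399,077.90 − GBP 393,000.00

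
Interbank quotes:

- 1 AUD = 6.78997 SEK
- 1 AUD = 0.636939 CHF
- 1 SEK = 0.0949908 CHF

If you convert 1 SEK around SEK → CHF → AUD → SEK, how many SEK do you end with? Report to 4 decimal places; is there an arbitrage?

1.0126 (arbitrage exists)

Around SEK → CHF → AUD → SEK: 1 × 0.0949908 ÷ 0.636939 × 6.78997 = 1.012632
Product > 1; profitable direction is SEK → CHF → AUD → SEK.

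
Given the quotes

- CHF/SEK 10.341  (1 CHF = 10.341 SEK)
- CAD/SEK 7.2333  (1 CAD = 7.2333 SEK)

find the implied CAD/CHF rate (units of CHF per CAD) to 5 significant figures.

CAD/CHF = 0.69948

1 CAD × 7.2333 = 7.2333 SEK
7.2333 SEK ÷ 10.341 = 0.699478 CHF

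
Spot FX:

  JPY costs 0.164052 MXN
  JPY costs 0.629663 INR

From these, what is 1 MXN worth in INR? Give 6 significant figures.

MXN/INR = 3.83819

1 MXN ÷ 0.164052 = 6.09563 JPY
6.09563 JPY × 0.629663 = 3.83819 INR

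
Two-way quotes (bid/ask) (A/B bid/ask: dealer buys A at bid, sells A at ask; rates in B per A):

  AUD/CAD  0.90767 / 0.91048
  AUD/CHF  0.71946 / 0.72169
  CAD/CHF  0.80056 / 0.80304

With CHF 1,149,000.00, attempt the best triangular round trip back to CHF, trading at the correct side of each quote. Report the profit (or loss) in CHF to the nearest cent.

Net profit: CHF 7,887.72

Best loop CHF → AUD → CAD → CHF:
CHF 1,149,000.00 ÷ 0.72169 (buy AUD at ask) = AUD 1,592,096.33
AUD 1,592,096.33 × 0.90767 (sell AUD at bid) = CAD 1,445,098.08
CAD 1,445,098.08 × 0.80056 (sell CAD at bid) = CHF 1,156,887.72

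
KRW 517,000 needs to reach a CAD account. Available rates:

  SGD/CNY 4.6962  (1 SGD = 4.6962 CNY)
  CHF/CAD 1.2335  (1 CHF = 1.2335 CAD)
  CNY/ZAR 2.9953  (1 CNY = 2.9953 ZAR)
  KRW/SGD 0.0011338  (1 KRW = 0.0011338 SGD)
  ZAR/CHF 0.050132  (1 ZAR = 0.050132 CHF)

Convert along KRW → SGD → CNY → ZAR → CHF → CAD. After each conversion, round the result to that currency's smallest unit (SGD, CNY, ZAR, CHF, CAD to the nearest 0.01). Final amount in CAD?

CAD 509.88

KRW 517,000 × 0.0011338 = SGD 586.17
SGD 586.17 × 4.6962 = CNY 2,752.77
CNY 2,752.77 × 2.9953 = ZAR 8,245.37
ZAR 8,245.37 × 0.050132 = CHF 413.36
CHF 413.36 × 1.2335 = CAD 509.88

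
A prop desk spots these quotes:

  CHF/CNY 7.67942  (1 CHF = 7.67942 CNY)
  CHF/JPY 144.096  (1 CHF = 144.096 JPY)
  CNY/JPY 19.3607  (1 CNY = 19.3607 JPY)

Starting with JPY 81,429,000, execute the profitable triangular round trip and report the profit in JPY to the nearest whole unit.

Profitable loop is JPY → CHF → CNY → JPY:
JPY 81,429,000 ÷ 144.096 = CHF 565,102.43
CHF 565,102.43 × 7.67942 = CNY 4,339,658.92
CNY 4,339,658.92 × 19.3607 = JPY 84,018,834
Profit = JPY 84,018,834 − JPY 81,429,000

Profit: JPY 2,589,834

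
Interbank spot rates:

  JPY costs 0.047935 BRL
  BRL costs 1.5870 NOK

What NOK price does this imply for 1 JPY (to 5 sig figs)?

JPY/NOK = 0.076073

1 JPY × 0.047935 = 0.047935 BRL
0.047935 BRL × 1.5870 = 0.0760728 NOK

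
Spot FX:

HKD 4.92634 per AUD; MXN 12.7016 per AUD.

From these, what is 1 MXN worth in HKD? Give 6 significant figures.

1 MXN ÷ 12.7016 = 0.0787302 AUD
0.0787302 AUD × 4.92634 = 0.387852 HKD

MXN/HKD = 0.387852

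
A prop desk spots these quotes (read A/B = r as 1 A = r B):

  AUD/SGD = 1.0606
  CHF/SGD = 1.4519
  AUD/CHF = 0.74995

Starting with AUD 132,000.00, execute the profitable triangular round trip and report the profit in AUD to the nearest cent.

Profit: AUD 3,516.23

Profitable loop is AUD → CHF → SGD → AUD:
AUD 132,000.00 × 0.74995 = CHF 98,993.40
CHF 98,993.40 × 1.4519 = SGD 143,728.52
SGD 143,728.52 ÷ 1.0606 = AUD 135,516.23
Profit = AUD 135,516.23 − AUD 132,000.00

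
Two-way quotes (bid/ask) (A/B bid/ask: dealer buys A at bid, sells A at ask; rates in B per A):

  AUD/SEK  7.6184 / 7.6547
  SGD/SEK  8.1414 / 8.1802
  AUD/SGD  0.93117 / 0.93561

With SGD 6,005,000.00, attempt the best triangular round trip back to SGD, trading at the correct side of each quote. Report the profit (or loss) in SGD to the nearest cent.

Best loop SGD → AUD → SEK → SGD:
SGD 6,005,000.00 ÷ 0.93561 (buy AUD at ask) = AUD 6,418,272.57
AUD 6,418,272.57 × 7.6184 (sell AUD at bid) = SEK 48,896,967.75
SEK 48,896,967.75 ÷ 8.1802 (buy SGD at ask) = SGD 5,977,478.27

Net result: SGD -27,521.73 (no profitable arbitrage after spreads)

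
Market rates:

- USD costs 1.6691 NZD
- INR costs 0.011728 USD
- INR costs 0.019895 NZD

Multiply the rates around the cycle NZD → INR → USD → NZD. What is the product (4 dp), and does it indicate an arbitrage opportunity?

Around NZD → INR → USD → NZD: 1 ÷ 0.019895 × 0.011728 × 1.6691 = 0.983926
Product < 1; profitable direction is NZD → USD → INR → NZD.

0.9839 (arbitrage exists)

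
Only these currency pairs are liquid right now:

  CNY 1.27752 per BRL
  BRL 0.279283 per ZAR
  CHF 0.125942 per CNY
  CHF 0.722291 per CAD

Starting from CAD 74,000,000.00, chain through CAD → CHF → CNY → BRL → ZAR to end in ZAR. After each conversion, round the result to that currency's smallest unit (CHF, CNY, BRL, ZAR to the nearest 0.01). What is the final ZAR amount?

ZAR 1,189,490,912.87

CAD 74,000,000.00 × 0.722291 = CHF 53,449,534.00
CHF 53,449,534.00 ÷ 0.125942 = CNY 424,398,008.61
CNY 424,398,008.61 ÷ 1.27752 = BRL 332,204,590.62
BRL 332,204,590.62 ÷ 0.279283 = ZAR 1,189,490,912.87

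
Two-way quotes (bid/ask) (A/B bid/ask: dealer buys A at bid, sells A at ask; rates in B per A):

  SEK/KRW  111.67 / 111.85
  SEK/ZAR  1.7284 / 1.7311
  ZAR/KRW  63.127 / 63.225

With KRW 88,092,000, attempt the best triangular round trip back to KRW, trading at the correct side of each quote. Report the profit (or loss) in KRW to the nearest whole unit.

Best loop KRW → ZAR → SEK → KRW:
KRW 88,092,000 ÷ 63.225 (buy ZAR at ask) = ZAR 1,393,309.61
ZAR 1,393,309.61 ÷ 1.7311 (buy SEK at ask) = SEK 804,869.51
SEK 804,869.51 × 111.67 (sell SEK at bid) = KRW 89,879,778

Net profit: KRW 1,787,778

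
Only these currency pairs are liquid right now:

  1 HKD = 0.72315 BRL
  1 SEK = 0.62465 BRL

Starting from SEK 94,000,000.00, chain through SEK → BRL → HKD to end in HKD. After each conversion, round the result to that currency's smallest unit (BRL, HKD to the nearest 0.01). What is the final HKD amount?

HKD 81,196,293.99

SEK 94,000,000.00 × 0.62465 = BRL 58,717,100.00
BRL 58,717,100.00 ÷ 0.72315 = HKD 81,196,293.99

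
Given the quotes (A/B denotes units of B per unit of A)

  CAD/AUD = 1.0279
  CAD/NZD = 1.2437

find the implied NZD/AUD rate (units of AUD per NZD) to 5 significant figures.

1 NZD ÷ 1.2437 = 0.804052 CAD
0.804052 CAD × 1.0279 = 0.826485 AUD

NZD/AUD = 0.82649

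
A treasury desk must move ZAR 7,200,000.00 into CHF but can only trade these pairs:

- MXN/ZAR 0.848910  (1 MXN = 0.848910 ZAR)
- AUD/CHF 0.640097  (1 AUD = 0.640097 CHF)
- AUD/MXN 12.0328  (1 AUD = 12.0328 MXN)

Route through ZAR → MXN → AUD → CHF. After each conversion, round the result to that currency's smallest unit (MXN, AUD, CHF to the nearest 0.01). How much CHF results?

CHF 451,180.10

ZAR 7,200,000.00 ÷ 0.848910 = MXN 8,481,464.47
MXN 8,481,464.47 ÷ 12.0328 = AUD 704,862.08
AUD 704,862.08 × 0.640097 = CHF 451,180.10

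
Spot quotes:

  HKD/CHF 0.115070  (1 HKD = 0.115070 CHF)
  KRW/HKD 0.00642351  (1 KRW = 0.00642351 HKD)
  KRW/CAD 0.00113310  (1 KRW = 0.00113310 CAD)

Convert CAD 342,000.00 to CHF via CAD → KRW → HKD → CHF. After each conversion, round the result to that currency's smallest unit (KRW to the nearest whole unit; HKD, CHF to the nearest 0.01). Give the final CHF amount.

CAD 342,000.00 ÷ 0.00113310 = KRW 301,826,847
KRW 301,826,847 × 0.00642351 = HKD 1,938,787.77
HKD 1,938,787.77 × 0.115070 = CHF 223,096.31

CHF 223,096.31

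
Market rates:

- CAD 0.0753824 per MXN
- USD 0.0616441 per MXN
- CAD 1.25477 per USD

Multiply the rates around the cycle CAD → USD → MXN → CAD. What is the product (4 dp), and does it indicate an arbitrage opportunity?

Around CAD → USD → MXN → CAD: 1 ÷ 1.25477 ÷ 0.0616441 × 0.0753824 = 0.974573
Product < 1; profitable direction is CAD → MXN → USD → CAD.

0.9746 (arbitrage exists)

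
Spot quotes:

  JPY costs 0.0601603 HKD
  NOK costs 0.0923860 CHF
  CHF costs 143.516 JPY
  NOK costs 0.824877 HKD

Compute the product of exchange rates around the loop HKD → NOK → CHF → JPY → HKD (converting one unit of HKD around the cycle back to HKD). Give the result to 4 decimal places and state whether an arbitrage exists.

0.9670 (arbitrage exists)

Around HKD → NOK → CHF → JPY → HKD: 1 ÷ 0.824877 × 0.0923860 × 143.516 × 0.0601603 = 0.967002
Product < 1; profitable direction is HKD → JPY → CHF → NOK → HKD.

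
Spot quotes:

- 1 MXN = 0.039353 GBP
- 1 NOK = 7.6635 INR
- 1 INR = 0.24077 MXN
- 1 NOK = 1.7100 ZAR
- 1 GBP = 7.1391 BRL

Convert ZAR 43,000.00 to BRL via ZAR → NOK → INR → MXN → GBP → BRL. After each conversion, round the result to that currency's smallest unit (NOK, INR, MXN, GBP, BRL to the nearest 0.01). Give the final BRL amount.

ZAR 43,000.00 ÷ 1.7100 = NOK 25,146.20
NOK 25,146.20 × 7.6635 = INR 192,707.90
INR 192,707.90 × 0.24077 = MXN 46,398.28
MXN 46,398.28 × 0.039353 = GBP 1,825.91
GBP 1,825.91 × 7.1391 = BRL 13,035.35

BRL 13,035.35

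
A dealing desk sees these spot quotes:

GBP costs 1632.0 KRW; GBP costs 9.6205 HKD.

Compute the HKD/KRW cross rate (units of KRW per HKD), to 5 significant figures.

HKD/KRW = 169.64

1 HKD ÷ 9.6205 = 0.103945 GBP
0.103945 GBP × 1632.0 = 169.638 KRW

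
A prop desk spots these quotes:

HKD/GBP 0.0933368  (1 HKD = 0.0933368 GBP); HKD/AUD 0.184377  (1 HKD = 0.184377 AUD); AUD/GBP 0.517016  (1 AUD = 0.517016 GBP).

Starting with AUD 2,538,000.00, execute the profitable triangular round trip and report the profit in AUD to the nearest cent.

Profitable loop is AUD → GBP → HKD → AUD:
AUD 2,538,000.00 × 0.517016 = GBP 1,312,186.61
GBP 1,312,186.61 ÷ 0.0933368 = HKD 14,058,620.05
HKD 14,058,620.05 × 0.184377 = AUD 2,592,086.19
Profit = AUD 2,592,086.19 − AUD 2,538,000.00

Profit: AUD 54,086.19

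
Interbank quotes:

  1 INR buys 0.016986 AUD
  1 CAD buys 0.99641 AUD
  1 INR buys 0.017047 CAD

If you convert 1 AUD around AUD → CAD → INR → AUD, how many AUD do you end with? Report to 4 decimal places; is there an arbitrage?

Around AUD → CAD → INR → AUD: 1 ÷ 0.99641 ÷ 0.017047 × 0.016986 = 1.000012
Product ≈ 1 (deviation 0.001%, within rounding noise).

1.0000 (no arbitrage)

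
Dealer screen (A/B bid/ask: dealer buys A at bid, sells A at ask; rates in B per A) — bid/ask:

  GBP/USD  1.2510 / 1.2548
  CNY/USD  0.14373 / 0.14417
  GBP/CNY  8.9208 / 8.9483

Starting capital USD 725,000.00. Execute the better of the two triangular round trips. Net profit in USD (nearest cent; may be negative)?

Best loop USD → GBP → CNY → USD:
USD 725,000.00 ÷ 1.2548 (buy GBP at ask) = GBP 577,781.32
GBP 577,781.32 × 8.9208 (sell GBP at bid) = CNY 5,154,271.60
CNY 5,154,271.60 × 0.14373 (sell CNY at bid) = USD 740,823.46

Net profit: USD 15,823.46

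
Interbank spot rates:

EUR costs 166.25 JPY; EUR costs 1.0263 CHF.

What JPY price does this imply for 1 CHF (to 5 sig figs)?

1 CHF ÷ 1.0263 = 0.974374 EUR
0.974374 EUR × 166.25 = 161.99 JPY

CHF/JPY = 161.99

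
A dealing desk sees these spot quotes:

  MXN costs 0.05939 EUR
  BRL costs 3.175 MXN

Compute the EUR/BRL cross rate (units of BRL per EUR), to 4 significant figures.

1 EUR ÷ 0.05939 = 16.8379 MXN
16.8379 MXN ÷ 3.175 = 5.30326 BRL

EUR/BRL = 5.303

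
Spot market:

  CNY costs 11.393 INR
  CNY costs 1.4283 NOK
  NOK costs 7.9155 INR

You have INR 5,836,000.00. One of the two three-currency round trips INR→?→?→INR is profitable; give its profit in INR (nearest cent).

Profit: INR 45,059.74

Profitable loop is INR → NOK → CNY → INR:
INR 5,836,000.00 ÷ 7.9155 = NOK 737,287.60
NOK 737,287.60 ÷ 1.4283 = CNY 516,199.40
CNY 516,199.40 × 11.393 = INR 5,881,059.74
Profit = INR 5,881,059.74 − INR 5,836,000.00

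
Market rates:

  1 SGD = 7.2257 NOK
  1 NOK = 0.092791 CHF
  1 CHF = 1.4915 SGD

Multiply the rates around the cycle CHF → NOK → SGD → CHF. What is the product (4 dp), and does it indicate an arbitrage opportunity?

Around CHF → NOK → SGD → CHF: 1 ÷ 0.092791 ÷ 7.2257 ÷ 1.4915 = 0.999979
Product ≈ 1 (deviation 0.002%, within rounding noise).

1.0000 (no arbitrage)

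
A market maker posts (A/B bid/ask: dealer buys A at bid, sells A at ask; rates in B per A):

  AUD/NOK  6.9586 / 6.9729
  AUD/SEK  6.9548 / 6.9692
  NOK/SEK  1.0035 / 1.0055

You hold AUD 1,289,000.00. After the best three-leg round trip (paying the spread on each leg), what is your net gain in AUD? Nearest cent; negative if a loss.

Best loop AUD → NOK → SEK → AUD:
AUD 1,289,000.00 × 6.9586 (sell AUD at bid) = NOK 8,969,635.40
NOK 8,969,635.40 × 1.0035 (sell NOK at bid) = SEK 9,001,029.12
SEK 9,001,029.12 ÷ 6.9692 (buy AUD at ask) = AUD 1,291,544.10

Net profit: AUD 2,544.10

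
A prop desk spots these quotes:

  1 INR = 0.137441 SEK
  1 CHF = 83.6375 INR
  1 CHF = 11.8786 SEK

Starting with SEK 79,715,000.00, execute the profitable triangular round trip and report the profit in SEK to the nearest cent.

Profit: SEK 2,658,583.46

Profitable loop is SEK → INR → CHF → SEK:
SEK 79,715,000.00 ÷ 0.137441 = INR 579,994,324.84
INR 579,994,324.84 ÷ 83.6375 = CHF 6,934,620.53
CHF 6,934,620.53 × 11.8786 = SEK 82,373,583.46
Profit = SEK 82,373,583.46 − SEK 79,715,000.00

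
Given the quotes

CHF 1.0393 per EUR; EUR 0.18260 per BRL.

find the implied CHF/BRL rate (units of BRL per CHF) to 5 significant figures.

1 CHF ÷ 1.0393 = 0.962186 EUR
0.962186 EUR ÷ 0.18260 = 5.26937 BRL

CHF/BRL = 5.2694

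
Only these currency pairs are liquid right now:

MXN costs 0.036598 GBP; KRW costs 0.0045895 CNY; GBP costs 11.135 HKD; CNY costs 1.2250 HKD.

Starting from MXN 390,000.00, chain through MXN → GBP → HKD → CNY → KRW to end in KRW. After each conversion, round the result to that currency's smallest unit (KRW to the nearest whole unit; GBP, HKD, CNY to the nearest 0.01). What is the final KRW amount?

MXN 390,000.00 × 0.036598 = GBP 14,273.22
GBP 14,273.22 × 11.135 = HKD 158,932.30
HKD 158,932.30 ÷ 1.2250 = CNY 129,740.65
CNY 129,740.65 ÷ 0.0045895 = KRW 28,269,016

KRW 28,269,016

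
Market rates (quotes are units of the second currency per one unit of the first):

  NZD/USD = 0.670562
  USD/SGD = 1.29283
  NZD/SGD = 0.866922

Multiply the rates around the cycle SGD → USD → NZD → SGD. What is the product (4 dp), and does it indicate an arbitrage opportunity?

1.0000 (no arbitrage)

Around SGD → USD → NZD → SGD: 1 ÷ 1.29283 ÷ 0.670562 × 0.866922 = 0.999999
Product ≈ 1 (deviation 0.000%, within rounding noise).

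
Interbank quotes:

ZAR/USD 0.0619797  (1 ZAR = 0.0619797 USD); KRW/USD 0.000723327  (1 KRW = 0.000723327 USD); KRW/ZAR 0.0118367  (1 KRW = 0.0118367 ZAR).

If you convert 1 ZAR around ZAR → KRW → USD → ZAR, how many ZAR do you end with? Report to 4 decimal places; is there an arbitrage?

0.9859 (arbitrage exists)

Around ZAR → KRW → USD → ZAR: 1 ÷ 0.0118367 × 0.000723327 ÷ 0.0619797 = 0.985949
Product < 1; profitable direction is ZAR → USD → KRW → ZAR.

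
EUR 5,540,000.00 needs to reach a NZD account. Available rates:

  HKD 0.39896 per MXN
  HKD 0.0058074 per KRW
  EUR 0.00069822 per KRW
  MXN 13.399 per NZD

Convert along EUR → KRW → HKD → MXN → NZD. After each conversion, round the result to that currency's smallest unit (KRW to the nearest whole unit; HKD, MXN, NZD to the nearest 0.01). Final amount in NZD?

NZD 8,619,805.73

EUR 5,540,000.00 ÷ 0.00069822 = KRW 7,934,461,917
KRW 7,934,461,917 × 0.0058074 = HKD 46,078,594.14
HKD 46,078,594.14 ÷ 0.39896 = MXN 115,496,776.97
MXN 115,496,776.97 ÷ 13.399 = NZD 8,619,805.73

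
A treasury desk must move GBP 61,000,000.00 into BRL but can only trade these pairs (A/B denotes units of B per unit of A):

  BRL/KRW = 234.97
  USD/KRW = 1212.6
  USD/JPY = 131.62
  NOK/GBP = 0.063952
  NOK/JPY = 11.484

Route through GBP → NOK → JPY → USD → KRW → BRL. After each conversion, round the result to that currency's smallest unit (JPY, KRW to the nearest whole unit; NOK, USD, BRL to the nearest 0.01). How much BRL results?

GBP 61,000,000.00 ÷ 0.063952 = NOK 953,840,380.29
NOK 953,840,380.29 × 11.484 = JPY 10,953,902,927
JPY 10,953,902,927 ÷ 131.62 = USD 83,223,696.45
USD 83,223,696.45 × 1212.6 = KRW 100,917,054,315
KRW 100,917,054,315 ÷ 234.97 = BRL 429,489,102.08

BRL 429,489,102.08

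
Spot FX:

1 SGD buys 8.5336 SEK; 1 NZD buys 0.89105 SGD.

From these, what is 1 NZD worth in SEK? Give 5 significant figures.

1 NZD × 0.89105 = 0.89105 SGD
0.89105 SGD × 8.5336 = 7.60386 SEK

NZD/SEK = 7.6039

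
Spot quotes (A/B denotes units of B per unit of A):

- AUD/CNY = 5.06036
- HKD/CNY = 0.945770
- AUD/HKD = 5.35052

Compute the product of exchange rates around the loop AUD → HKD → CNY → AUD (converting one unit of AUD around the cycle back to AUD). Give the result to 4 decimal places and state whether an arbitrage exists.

Around AUD → HKD → CNY → AUD: 1 × 5.35052 × 0.945770 ÷ 5.06036 = 1.000000
Product ≈ 1 (deviation 0.000%, within rounding noise).

1.0000 (no arbitrage)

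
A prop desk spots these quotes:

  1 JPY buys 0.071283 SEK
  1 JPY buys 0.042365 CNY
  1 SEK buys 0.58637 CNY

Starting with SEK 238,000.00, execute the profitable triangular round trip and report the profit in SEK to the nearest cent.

Profitable loop is SEK → JPY → CNY → SEK:
SEK 238,000.00 ÷ 0.071283 = JPY 3,338,804
JPY 3,338,804 × 0.042365 = CNY 141,448.45
CNY 141,448.45 ÷ 0.58637 = SEK 241,227.30
Profit = SEK 241,227.30 − SEK 238,000.00

Profit: SEK 3,227.30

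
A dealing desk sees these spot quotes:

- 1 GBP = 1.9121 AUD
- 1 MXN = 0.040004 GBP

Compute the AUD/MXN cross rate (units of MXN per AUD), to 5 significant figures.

1 AUD ÷ 1.9121 = 0.522985 GBP
0.522985 GBP ÷ 0.040004 = 13.0733 MXN

AUD/MXN = 13.073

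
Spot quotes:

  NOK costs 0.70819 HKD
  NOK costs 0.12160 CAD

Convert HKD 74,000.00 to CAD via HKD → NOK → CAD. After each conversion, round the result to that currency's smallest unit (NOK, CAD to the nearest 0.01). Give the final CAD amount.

HKD 74,000.00 ÷ 0.70819 = NOK 104,491.73
NOK 104,491.73 × 0.12160 = CAD 12,706.19

CAD 12,706.19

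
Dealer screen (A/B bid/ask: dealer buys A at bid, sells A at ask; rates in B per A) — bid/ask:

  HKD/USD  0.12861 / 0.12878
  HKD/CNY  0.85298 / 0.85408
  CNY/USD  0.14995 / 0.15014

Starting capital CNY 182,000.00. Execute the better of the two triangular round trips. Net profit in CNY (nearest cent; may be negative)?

Net profit: CNY 537.11

Best loop CNY → HKD → USD → CNY:
CNY 182,000.00 ÷ 0.85408 (buy HKD at ask) = HKD 213,094.79
HKD 213,094.79 × 0.12861 (sell HKD at bid) = USD 27,406.12
USD 27,406.12 ÷ 0.15014 (buy CNY at ask) = CNY 182,537.11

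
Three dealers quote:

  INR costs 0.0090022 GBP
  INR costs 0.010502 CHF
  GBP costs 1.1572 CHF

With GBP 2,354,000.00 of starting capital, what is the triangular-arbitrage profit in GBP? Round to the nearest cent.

Profit: GBP 19,129.24

Profitable loop is GBP → INR → CHF → GBP:
GBP 2,354,000.00 ÷ 0.0090022 = INR 261,491,635.38
INR 261,491,635.38 × 0.010502 = CHF 2,746,185.15
CHF 2,746,185.15 ÷ 1.1572 = GBP 2,373,129.24
Profit = GBP 2,373,129.24 − GBP 2,354,000.00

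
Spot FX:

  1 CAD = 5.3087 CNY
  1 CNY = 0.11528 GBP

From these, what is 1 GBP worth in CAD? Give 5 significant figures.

1 GBP ÷ 0.11528 = 8.67453 CNY
8.67453 CNY ÷ 5.3087 = 1.63402 CAD

GBP/CAD = 1.6340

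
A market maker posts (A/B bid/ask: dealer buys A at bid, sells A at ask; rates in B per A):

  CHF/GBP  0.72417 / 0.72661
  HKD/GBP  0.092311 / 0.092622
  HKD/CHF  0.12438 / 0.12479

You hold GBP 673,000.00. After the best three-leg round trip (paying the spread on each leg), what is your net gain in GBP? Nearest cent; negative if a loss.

Net profit: GBP 12,152.69

Best loop GBP → CHF → HKD → GBP:
GBP 673,000.00 ÷ 0.72661 (buy CHF at ask) = CHF 926,219.02
CHF 926,219.02 ÷ 0.12479 (buy HKD at ask) = HKD 7,422,221.47
HKD 7,422,221.47 × 0.092311 (sell HKD at bid) = GBP 685,152.69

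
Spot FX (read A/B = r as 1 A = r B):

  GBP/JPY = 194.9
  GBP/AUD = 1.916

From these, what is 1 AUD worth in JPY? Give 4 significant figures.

1 AUD ÷ 1.916 = 0.521921 GBP
0.521921 GBP × 194.9 = 101.722 JPY

AUD/JPY = 101.7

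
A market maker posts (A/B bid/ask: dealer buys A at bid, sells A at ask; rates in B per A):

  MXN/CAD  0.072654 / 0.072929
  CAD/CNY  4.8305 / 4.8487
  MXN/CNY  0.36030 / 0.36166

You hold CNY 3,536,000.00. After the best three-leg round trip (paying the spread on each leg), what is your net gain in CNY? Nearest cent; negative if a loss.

Net profit: CNY 66,889.53

Best loop CNY → CAD → MXN → CNY:
CNY 3,536,000.00 ÷ 4.8487 (buy CAD at ask) = CAD 729,267.64
CAD 729,267.64 ÷ 0.072929 (buy MXN at ask) = MXN 9,999,693.38
MXN 9,999,693.38 × 0.36030 (sell MXN at bid) = CNY 3,602,889.53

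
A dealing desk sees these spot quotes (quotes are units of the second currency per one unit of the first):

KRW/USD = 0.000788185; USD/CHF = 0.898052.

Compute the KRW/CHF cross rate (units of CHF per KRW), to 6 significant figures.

KRW/CHF = 0.000707831

1 KRW × 0.000788185 = 0.000788185 USD
0.000788185 USD × 0.898052 = 0.000707831 CHF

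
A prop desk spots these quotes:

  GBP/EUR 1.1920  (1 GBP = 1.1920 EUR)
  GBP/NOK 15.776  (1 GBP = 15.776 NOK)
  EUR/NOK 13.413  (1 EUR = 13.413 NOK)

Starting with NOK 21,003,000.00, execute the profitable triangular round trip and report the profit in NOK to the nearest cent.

Profit: NOK 282,635.20

Profitable loop is NOK → GBP → EUR → NOK:
NOK 21,003,000.00 ÷ 15.776 = GBP 1,331,326.06
GBP 1,331,326.06 × 1.1920 = EUR 1,586,940.67
EUR 1,586,940.67 × 13.413 = NOK 21,285,635.20
Profit = NOK 21,285,635.20 − NOK 21,003,000.00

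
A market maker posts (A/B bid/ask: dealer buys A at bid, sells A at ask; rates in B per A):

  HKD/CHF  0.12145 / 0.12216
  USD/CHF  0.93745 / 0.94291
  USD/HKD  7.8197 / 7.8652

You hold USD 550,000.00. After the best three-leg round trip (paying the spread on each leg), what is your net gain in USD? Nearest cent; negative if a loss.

Net profit: USD 3,962.11

Best loop USD → HKD → CHF → USD:
USD 550,000.00 × 7.8197 (sell USD at bid) = HKD 4,300,835.00
HKD 4,300,835.00 × 0.12145 (sell HKD at bid) = CHF 522,336.41
CHF 522,336.41 ÷ 0.94291 (buy USD at ask) = USD 553,962.11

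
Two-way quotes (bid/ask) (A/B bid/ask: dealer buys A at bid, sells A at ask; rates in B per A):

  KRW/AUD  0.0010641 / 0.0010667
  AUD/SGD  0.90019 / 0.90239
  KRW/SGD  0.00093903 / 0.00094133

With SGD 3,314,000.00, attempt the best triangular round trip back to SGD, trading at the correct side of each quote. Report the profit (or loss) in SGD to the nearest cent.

Net profit: SGD 58,307.99

Best loop SGD → KRW → AUD → SGD:
SGD 3,314,000.00 ÷ 0.00094133 (buy KRW at ask) = KRW 3,520,550,710
KRW 3,520,550,710 × 0.0010641 (sell KRW at bid) = AUD 3,746,218.01
AUD 3,746,218.01 × 0.90019 (sell AUD at bid) = SGD 3,372,307.99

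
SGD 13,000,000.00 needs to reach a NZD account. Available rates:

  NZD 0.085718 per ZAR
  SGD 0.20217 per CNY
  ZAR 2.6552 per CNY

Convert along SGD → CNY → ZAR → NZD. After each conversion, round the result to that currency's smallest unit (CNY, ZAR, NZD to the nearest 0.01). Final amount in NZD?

NZD 14,635,107.27

SGD 13,000,000.00 ÷ 0.20217 = CNY 64,302,319.83
CNY 64,302,319.83 × 2.6552 = ZAR 170,735,519.61
ZAR 170,735,519.61 × 0.085718 = NZD 14,635,107.27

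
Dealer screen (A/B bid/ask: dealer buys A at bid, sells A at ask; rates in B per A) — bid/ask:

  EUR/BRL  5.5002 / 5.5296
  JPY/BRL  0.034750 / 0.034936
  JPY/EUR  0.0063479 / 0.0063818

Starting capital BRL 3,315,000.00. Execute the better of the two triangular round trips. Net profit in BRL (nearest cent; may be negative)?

Net result: BRL -2,019.25 (no profitable arbitrage after spreads)

Best loop BRL → JPY → EUR → BRL:
BRL 3,315,000.00 ÷ 0.034936 (buy JPY at ask) = JPY 94,887,795
JPY 94,887,795 × 0.0063479 (sell JPY at bid) = EUR 602,338.23
EUR 602,338.23 × 5.5002 (sell EUR at bid) = BRL 3,312,980.75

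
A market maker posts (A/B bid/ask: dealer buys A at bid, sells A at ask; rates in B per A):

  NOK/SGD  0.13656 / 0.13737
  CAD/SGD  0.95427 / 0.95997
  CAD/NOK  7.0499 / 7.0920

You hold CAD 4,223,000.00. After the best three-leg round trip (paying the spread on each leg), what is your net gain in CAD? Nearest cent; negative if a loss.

Best loop CAD → NOK → SGD → CAD:
CAD 4,223,000.00 × 7.0499 (sell CAD at bid) = NOK 29,771,727.70
NOK 29,771,727.70 × 0.13656 (sell NOK at bid) = SGD 4,065,627.13
SGD 4,065,627.13 ÷ 0.95997 (buy CAD at ask) = CAD 4,235,160.61

Net profit: CAD 12,160.61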